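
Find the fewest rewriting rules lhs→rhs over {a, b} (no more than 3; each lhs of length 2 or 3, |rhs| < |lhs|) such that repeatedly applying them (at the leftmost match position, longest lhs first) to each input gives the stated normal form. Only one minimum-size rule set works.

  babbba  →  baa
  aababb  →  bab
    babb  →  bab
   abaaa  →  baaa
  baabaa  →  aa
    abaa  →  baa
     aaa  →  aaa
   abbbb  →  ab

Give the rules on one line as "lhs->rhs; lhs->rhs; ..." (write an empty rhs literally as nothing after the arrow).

  | babbba => babba => baa
  | aababb => ababb => babb => bab
  | babb => bab
  | abaaa => baaa

aba->ba; bb->b; bba->a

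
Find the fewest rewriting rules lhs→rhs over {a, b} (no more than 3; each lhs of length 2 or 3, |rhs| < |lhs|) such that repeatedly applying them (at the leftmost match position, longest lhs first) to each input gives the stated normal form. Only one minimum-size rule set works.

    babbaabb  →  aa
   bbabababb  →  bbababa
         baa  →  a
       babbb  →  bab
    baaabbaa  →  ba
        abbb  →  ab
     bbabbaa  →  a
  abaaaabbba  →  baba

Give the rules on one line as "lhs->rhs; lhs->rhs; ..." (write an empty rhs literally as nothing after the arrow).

  | babbaabb => baaabb => aabb => aa
  | bbabababb => bbababa
  | baa => a
  | babbb => bab

aaa->b; abb->a; baa->a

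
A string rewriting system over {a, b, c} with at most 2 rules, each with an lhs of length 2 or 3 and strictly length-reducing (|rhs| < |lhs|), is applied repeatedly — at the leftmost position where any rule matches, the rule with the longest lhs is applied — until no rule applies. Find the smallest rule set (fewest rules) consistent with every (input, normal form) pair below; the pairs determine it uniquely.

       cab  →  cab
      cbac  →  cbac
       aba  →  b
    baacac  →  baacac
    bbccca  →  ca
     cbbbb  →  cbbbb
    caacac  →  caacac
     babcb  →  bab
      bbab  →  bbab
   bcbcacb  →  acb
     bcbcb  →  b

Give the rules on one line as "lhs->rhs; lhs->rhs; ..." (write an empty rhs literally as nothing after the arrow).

  | cab
  | cbac
  | aba => b
  | baacac

aba->b; bc->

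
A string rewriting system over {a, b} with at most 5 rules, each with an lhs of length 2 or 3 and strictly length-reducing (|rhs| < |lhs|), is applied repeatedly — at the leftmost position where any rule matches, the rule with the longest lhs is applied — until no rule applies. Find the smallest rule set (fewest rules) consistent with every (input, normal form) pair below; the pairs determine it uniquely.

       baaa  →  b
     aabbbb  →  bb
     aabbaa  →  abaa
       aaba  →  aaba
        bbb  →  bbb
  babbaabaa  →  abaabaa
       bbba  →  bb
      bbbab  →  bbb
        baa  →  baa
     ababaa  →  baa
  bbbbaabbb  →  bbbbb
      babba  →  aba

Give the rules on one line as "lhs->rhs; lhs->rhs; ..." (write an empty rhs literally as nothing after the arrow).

  | baaa => bba => b
  | aabbbb => abbb => bb
  | aabbaa => abaa
  | aaba

aaa->ba; abb->b; bab->a; bba->b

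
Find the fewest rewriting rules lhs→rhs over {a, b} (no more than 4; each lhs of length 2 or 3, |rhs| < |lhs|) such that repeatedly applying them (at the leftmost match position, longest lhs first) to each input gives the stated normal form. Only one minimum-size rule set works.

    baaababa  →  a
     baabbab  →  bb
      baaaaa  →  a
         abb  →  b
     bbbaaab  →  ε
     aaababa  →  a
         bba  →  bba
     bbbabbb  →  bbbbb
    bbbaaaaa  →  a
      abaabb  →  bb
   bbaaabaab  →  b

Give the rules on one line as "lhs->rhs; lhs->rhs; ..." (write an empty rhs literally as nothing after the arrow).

aa->; ab->; baa->aa

  | baaababa => aaababa => ababa => aba => a
  | baabbab => aabbab => bbab => bb
  | baaaaa => aaaaa => aaa => a
  | abb => b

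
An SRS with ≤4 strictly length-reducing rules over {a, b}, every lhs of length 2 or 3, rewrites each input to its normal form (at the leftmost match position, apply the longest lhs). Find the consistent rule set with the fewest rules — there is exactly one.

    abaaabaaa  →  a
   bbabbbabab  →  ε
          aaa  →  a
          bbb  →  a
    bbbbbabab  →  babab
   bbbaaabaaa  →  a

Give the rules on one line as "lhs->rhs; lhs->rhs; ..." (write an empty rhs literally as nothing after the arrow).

aa->a; aab->; baa->ab; bbb->aa

  | abaaabaaa => aababaaa => abaaa => aaba => a
  | bbabbbabab => bbaaaabab => babaabab => baabbab => abbbab => aaaab => aaab => aab => ε
  | aaa => aa => a
  | bbb => aa => a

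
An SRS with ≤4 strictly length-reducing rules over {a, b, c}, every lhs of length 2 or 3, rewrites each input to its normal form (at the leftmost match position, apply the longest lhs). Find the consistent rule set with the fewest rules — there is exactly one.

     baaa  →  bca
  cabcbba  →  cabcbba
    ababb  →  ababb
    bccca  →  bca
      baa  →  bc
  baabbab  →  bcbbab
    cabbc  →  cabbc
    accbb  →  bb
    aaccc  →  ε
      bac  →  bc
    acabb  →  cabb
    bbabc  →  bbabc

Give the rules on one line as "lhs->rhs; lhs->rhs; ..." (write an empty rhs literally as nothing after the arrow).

aa->c; ac->c; cc->

  | baaa => bca
  | cabcbba
  | ababb
  | bccca => bca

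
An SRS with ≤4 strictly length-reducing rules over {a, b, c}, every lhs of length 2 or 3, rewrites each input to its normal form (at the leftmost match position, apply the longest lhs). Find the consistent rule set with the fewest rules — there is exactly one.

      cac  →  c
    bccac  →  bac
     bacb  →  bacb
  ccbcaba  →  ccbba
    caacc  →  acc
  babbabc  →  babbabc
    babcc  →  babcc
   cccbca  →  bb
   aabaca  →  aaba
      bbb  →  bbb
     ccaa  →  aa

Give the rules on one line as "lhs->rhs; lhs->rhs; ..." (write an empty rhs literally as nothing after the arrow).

ca->; cca->a; ccc->b

  | cac => c
  | bccac => bac
  | bacb
  | ccbcaba => ccbba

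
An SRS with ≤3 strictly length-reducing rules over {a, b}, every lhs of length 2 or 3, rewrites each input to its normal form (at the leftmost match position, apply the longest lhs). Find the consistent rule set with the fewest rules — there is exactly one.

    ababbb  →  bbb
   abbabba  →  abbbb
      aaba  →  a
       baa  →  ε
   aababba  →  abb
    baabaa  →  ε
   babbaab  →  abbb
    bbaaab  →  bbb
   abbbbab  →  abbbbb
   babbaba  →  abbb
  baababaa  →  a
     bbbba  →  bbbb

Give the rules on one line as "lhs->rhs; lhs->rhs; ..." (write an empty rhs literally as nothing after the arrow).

  | ababbb => aabbb => bbb
  | abbabba => abbbba => abbbb
  | aaba => ba => a
  | baa => aa => ε

aa->; ba->a; bba->bb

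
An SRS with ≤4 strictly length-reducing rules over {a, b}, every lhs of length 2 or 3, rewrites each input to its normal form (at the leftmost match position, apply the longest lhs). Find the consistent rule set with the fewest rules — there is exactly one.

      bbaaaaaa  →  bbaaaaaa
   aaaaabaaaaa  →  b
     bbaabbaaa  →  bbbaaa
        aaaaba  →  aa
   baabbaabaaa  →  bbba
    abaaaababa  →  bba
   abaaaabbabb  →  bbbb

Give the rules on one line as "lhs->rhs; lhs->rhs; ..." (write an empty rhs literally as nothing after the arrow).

  | bbaaaaaa
  | aaaaabaaaaa => aaaabaaaa => aaabaaa => aabaa => aba => b
  | bbaabbaaa => bbabaaaa => bbbaaa
  | aaaaba => aaab => aa

ab->; aba->b; abb->ba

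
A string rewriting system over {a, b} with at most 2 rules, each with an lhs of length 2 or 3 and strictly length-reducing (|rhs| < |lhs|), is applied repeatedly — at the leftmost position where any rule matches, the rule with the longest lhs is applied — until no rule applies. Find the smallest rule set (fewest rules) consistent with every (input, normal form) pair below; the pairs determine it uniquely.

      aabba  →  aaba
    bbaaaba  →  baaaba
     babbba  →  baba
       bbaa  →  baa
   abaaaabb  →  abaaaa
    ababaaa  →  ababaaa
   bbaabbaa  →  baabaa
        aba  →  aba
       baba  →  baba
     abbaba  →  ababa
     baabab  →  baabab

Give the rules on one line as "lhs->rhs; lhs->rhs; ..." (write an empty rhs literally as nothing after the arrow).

  | aabba => aaba
  | bbaaaba => baaaba
  | babbba => baba
  | bbaa => baa

bb->; bba->ba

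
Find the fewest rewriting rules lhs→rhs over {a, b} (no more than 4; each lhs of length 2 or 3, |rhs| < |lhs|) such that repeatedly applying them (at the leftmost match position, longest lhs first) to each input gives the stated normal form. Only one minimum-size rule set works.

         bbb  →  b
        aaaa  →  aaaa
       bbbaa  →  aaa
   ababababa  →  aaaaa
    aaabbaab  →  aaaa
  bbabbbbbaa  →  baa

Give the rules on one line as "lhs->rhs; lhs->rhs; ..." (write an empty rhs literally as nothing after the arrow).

  | bbb => bb => b
  | aaaa
  | bbbaa => bbaa => aaa
  | ababababa => aabababa => aaababa => aaaaba => aaaaa

ab->a; abb->; bb->b; bba->aa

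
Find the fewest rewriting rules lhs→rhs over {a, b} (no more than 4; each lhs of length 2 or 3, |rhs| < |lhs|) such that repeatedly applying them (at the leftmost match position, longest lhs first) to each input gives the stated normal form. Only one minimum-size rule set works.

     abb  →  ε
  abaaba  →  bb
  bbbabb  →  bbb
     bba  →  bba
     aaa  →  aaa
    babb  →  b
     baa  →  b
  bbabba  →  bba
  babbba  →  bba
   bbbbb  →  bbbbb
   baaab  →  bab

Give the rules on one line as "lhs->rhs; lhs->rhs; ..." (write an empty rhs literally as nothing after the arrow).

aba->b; abb->; baa->b

  | abb => ε
  | abaaba => baba => bb
  | bbbabb => bbb
  | bba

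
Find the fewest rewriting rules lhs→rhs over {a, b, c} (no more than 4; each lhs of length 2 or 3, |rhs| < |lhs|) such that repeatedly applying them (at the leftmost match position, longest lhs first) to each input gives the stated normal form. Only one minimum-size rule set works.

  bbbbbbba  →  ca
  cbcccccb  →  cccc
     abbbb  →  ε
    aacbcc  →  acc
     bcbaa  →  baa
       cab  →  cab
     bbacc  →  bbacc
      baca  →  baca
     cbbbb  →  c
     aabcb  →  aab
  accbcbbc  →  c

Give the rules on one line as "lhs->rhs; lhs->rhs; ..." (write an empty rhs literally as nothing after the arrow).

  | bbbbbbba => cbbbba => bbba => ca
  | cbcccccb => cccccb => cccc
  | abbbb => acb => ε
  | aacbcc => acc

acb->; bbb->c; cb->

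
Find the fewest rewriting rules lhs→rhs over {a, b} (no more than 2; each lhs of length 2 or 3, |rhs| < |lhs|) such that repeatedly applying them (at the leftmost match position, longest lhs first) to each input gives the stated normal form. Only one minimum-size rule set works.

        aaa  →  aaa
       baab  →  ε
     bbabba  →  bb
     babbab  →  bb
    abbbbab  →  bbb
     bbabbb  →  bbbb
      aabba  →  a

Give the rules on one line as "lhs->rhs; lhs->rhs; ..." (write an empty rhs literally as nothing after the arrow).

  | aaa
  | baab => ab => ε
  | bbabba => bbba => bb
  | babbab => bbab => bb

ab->; ba->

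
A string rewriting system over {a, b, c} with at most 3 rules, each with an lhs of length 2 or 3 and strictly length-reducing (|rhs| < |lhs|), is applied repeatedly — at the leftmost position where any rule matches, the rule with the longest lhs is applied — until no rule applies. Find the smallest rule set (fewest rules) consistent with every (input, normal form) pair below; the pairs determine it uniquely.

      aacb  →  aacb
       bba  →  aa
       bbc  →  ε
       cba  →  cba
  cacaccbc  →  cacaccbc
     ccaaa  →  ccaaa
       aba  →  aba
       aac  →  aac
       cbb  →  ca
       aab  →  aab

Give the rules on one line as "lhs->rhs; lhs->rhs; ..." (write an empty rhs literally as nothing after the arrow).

bb->a; bbc->

  | aacb
  | bba => aa
  | bbc => ε
  | cba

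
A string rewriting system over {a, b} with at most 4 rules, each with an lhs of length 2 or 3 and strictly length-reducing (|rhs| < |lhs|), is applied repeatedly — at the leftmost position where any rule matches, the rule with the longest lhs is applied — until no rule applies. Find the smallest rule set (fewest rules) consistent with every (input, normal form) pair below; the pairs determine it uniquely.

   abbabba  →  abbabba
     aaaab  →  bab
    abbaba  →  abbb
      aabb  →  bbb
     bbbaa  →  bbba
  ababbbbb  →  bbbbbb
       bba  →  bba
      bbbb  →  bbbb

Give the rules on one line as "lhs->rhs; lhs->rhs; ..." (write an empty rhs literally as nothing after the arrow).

  | abbabba
  | aaaab => baab => bab
  | abbaba => abbb
  | aabb => bbb

aa->b; aba->b; baa->ba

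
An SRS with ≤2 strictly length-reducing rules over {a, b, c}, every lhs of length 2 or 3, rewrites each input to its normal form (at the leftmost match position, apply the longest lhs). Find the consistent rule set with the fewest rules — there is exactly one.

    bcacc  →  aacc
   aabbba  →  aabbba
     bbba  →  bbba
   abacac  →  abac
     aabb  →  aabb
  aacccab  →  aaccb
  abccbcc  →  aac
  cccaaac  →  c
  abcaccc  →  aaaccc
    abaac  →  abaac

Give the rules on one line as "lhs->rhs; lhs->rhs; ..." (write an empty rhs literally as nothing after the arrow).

  | bcacc => aacc
  | aabbba
  | bbba
  | abacac => abac

bc->a; ca->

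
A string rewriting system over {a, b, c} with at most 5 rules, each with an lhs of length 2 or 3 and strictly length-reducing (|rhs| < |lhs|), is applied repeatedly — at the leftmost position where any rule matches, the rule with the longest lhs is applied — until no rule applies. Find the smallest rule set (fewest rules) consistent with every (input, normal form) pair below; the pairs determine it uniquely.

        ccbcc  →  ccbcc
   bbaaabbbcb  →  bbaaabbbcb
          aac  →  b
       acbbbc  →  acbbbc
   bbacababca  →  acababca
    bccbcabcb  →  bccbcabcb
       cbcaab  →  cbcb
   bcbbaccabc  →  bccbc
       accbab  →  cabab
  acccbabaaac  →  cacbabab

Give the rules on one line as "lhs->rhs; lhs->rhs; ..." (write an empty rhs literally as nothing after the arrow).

  | ccbcc
  | bbaaabbbcb
  | aac => b
  | acbbbc

aac->b; acc->ca; bac->ac; caa->c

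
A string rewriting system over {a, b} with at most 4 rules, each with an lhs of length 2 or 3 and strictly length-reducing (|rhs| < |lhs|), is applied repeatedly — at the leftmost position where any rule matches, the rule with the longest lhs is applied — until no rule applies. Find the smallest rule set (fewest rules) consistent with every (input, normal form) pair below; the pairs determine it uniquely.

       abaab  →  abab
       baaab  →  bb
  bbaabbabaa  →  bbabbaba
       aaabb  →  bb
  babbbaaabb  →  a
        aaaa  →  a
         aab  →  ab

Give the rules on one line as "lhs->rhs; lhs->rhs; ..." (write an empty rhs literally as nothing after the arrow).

  | abaab => abab
  | baaab => bb
  | bbaabbabaa => bbabbabaa => bbabbaba
  | aaabb => bb

aa->a; aaa->; bbb->aa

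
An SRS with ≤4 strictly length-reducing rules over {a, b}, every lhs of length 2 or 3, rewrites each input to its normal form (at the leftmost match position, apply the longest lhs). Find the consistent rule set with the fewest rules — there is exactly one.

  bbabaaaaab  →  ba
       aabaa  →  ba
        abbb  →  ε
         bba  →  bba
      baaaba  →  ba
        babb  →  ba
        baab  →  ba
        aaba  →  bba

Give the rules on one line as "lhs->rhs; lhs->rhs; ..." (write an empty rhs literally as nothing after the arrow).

  | bbabaaaaab => bbaaaaaab => bbbaaaab => baaaaab => bbaaab => bbbab => baab => bbb => ba
  | aabaa => bbaa => bbb => ba
  | abbb => aba => ε
  | bba

aa->b; aba->; bab->ba; bbb->ba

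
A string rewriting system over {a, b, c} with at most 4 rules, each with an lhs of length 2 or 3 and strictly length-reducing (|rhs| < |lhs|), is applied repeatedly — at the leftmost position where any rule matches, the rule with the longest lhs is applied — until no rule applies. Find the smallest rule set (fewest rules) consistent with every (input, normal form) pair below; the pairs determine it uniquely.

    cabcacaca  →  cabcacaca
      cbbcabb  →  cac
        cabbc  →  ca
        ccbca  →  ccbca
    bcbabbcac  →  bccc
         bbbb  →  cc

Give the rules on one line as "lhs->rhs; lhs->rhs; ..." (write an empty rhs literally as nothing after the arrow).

  | cabcacaca
  | cbbcabb => cabb => cac
  | cabbc => ca
  | ccbca

baa->c; bb->c; bbc->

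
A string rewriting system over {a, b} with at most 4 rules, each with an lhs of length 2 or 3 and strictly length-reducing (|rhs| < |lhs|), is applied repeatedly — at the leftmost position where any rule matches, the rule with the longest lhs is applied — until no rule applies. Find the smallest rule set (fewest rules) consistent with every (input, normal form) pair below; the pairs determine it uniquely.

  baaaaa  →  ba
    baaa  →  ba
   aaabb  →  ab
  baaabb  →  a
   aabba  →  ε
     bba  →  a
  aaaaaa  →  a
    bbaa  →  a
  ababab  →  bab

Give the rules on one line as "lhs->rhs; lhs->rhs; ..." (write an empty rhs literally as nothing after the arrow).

  | baaaaa => baaaa => baaa => baa => ba
  | baaa => baa => ba
  | aaabb => aabb => bbb => ab
  | baaabb => baabb => bbbb => abb => aa => a

aa->a; aab->bb; aba->; bb->a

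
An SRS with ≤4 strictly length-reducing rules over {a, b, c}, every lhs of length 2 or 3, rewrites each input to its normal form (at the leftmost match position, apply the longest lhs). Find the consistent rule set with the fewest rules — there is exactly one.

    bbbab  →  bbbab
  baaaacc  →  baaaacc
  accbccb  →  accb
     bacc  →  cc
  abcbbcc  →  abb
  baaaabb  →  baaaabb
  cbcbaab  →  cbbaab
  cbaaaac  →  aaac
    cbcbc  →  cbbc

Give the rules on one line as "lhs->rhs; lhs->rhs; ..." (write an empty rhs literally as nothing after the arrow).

bac->c; bcb->bb; bcc->; cba->

  | bbbab
  | baaaacc
  | accbccb => accb
  | bacc => cc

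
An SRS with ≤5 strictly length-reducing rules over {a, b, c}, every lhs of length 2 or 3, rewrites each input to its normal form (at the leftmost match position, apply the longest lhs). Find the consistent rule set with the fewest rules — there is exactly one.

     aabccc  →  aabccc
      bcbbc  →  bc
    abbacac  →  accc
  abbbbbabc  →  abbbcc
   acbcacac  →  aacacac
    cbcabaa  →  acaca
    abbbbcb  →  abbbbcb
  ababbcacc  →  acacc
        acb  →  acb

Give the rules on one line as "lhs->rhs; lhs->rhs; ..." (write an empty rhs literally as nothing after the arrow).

  | aabccc
  | bcbbc => bc
  | abbacac => abccac => abacc => accc
  | abbbbbabc => abbbbcbc => abbbbac => abbbcc

ba->c; cbb->; cbc->ac; cca->ac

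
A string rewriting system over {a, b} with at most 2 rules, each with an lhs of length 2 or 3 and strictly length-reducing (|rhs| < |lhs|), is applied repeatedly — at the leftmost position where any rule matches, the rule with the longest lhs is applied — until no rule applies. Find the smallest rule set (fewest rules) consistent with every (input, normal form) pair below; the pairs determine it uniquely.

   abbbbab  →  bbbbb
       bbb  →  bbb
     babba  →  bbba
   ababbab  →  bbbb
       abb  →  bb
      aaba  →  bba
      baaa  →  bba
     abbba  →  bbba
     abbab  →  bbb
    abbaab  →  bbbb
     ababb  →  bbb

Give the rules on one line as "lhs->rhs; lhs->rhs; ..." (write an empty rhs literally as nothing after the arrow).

  | abbbbab => bbbbab => bbbbb
  | bbb
  | babba => bbba
  | ababbab => babbab => bbbab => bbbb

aa->b; ab->b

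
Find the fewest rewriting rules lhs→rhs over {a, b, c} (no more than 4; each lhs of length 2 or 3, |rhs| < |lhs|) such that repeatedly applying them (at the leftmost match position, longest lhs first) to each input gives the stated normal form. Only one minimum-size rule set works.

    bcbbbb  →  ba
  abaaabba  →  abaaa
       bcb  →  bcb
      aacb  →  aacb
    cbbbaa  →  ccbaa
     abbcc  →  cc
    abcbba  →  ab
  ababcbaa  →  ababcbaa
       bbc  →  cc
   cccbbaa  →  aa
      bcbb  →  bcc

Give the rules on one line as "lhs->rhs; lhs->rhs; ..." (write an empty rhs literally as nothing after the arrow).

abb->; bb->c; cca->; ccc->a

  | bcbbbb => bccbb => bccc => ba
  | abaaabba => abaaa
  | bcb
  | aacb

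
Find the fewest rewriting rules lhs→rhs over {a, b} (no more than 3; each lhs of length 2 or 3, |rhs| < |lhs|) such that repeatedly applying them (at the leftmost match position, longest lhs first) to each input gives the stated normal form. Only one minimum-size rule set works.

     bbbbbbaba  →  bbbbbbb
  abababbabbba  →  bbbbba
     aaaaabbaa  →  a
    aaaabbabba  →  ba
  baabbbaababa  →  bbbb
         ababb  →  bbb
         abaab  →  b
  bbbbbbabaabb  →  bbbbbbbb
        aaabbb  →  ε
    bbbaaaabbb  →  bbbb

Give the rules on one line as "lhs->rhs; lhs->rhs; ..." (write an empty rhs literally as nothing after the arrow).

ab->; aba->b; baa->

  | bbbbbbaba => bbbbbbb
  | abababbabbba => bbabbabbba => bbbabbba => bbbbba
  | aaaaabbaa => aaaabaa => aaaba => aab => a
  | aaaabbabba => aaababba => aabbba => abba => ba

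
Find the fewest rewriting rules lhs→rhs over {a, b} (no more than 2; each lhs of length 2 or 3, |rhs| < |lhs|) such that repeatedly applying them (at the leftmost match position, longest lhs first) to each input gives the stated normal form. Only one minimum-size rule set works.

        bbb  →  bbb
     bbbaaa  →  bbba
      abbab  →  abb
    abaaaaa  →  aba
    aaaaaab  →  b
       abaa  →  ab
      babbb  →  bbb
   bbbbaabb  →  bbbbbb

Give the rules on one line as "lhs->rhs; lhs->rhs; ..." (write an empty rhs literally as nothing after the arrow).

  | bbb
  | bbbaaa => bbba
  | abbab => abb
  | abaaaaa => abaaa => aba

aa->; bab->b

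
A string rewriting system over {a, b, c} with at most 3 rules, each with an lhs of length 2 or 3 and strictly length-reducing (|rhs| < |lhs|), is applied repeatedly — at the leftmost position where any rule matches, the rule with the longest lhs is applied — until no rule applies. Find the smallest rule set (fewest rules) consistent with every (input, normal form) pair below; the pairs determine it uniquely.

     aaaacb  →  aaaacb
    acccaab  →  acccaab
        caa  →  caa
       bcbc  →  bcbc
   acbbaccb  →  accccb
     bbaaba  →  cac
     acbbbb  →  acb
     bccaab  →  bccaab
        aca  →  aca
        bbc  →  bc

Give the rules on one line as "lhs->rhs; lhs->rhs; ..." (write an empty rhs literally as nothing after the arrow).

  | aaaacb
  | acccaab
  | caa
  | bcbc

ba->c; bb->b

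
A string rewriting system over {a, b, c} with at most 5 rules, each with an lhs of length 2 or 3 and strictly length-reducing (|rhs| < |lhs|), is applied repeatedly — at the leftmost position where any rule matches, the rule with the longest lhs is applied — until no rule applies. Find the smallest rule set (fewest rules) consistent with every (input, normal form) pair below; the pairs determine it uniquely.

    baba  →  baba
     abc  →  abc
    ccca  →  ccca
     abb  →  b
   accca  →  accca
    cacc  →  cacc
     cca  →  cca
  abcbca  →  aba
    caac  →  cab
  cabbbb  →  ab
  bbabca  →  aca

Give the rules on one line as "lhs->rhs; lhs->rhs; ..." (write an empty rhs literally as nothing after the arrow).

  | baba
  | abc
  | ccca
  | abb => aa => b

aa->b; aac->ab; bb->a; cb->b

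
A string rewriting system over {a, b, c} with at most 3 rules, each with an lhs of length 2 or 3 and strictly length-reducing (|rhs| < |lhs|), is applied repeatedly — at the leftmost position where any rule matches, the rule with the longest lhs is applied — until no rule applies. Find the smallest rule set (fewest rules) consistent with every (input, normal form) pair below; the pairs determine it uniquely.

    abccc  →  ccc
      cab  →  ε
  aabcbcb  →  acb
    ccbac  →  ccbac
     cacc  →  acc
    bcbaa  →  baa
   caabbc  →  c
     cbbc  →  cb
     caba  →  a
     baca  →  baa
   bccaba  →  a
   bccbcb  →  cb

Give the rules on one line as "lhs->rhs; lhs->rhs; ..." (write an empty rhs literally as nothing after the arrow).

ab->; bc->; ca->a

  | abccc => ccc
  | cab => ab => ε
  | aabcbcb => acbcb => acb
  | ccbac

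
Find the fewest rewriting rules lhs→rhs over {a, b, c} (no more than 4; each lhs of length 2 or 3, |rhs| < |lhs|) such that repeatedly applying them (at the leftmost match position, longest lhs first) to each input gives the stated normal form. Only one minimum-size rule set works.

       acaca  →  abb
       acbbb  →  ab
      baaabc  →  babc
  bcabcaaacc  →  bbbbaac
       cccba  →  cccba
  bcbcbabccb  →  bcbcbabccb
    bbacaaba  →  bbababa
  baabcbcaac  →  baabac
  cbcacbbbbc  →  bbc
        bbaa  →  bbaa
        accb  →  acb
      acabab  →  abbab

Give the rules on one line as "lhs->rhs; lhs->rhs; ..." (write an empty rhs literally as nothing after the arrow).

  | acaca => abca => abb
  | acbbb => ab
  | baaabc => babc
  | bcabcaaacc => bbbcaaacc => bbbbaacc => bbbbaac

aaa->a; acc->ac; ca->b; cbb->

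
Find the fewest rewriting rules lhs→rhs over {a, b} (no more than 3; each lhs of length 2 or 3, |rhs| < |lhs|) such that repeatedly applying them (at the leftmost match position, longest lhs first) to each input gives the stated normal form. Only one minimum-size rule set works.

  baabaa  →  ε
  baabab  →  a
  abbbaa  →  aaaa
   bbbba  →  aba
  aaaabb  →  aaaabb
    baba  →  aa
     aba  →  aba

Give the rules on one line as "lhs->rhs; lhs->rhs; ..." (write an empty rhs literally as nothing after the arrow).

  | baabaa => baa => ε
  | baabab => bab => a
  | abbbaa => aaaa
  | bbbba => aba

baa->; bab->a; bbb->a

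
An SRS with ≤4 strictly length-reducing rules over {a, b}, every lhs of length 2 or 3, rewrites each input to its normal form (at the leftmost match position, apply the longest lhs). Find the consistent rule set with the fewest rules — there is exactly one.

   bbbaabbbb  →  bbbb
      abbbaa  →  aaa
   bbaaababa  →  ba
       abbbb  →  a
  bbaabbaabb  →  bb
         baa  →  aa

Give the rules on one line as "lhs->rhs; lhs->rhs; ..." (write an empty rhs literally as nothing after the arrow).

aab->b; ab->a; baa->aa

  | bbbaabbbb => bbaabbbb => baabbbb => aabbbb => bbbb
  | abbbaa => abbaa => abaa => aaa
  | bbaaababa => baaababa => aaababa => ababa => aaba => ba
  | abbbb => abbb => abb => ab => a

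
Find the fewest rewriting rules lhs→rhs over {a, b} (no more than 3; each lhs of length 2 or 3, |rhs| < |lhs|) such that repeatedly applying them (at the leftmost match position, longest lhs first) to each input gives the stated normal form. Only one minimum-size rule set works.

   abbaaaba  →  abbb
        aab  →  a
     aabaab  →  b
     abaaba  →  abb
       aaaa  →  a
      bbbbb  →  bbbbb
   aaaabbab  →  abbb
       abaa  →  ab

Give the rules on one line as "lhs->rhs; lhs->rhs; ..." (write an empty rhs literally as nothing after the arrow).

aaa->; aab->a; ba->b

  | abbaaaba => abbaaba => abbaba => abbba => abbb
  | aab => a
  | aabaab => aaab => b
  | abaaba => ababa => abba => abb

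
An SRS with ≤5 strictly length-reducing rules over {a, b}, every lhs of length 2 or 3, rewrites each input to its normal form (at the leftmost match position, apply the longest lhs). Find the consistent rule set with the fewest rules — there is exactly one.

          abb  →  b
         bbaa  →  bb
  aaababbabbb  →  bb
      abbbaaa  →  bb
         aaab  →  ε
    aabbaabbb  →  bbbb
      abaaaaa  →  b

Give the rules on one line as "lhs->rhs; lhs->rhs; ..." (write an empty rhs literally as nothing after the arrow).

  | abb => b
  | bbaa => bba => bb
  | aaababbabbb => bababbabbb => abbabbb => babbb => bb
  | abbbaaa => bbaaa => bbaa => bba => bb

aa->b; ab->; ba->b; bab->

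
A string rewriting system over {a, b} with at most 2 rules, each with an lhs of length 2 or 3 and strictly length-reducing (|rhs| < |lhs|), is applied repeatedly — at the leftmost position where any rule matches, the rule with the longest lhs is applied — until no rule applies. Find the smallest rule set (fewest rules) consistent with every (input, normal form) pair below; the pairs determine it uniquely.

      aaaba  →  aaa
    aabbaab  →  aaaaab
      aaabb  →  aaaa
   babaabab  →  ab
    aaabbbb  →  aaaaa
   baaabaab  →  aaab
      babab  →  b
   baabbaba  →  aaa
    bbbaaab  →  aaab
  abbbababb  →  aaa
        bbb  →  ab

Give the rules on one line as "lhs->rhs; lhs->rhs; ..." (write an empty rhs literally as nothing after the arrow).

  | aaaba => aaa
  | aabbaab => aaaaab
  | aaabb => aaaa
  | babaabab => baabab => abab => ab

ba->; bb->a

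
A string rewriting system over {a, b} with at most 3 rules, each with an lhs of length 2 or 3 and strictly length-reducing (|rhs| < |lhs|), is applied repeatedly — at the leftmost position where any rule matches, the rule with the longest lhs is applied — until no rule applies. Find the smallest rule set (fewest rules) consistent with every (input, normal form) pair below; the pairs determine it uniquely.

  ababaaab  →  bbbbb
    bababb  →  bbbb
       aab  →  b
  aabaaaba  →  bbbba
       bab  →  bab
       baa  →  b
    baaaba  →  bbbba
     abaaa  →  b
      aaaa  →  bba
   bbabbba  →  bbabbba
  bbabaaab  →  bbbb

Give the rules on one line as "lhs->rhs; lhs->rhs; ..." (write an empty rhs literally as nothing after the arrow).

  | ababaaab => bbaaab => bbbbb
  | bababb => bbbb
  | aab => b
  | aabaaaba => baaaba => bbbba

aa->; aaa->bb; aba->b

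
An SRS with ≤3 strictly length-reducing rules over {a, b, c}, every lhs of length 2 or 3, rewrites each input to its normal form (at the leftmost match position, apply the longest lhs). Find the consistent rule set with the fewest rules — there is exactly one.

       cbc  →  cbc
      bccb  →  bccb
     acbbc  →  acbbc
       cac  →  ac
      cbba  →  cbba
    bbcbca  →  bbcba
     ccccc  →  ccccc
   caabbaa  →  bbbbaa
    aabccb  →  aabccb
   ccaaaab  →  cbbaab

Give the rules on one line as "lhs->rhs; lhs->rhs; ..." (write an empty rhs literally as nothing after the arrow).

  | cbc
  | bccb
  | acbbc
  | cac => ac

ca->a; caa->bb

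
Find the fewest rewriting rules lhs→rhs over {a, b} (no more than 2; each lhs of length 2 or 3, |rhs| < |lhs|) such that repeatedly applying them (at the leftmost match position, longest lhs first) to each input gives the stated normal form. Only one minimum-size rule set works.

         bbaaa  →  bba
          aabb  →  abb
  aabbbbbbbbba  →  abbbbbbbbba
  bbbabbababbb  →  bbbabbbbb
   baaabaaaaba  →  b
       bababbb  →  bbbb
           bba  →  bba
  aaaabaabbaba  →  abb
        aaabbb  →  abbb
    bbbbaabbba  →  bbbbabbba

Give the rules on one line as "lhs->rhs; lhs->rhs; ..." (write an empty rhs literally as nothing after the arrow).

aa->a; aba->

  | bbaaa => bbaa => bba
  | aabb => abb
  | aabbbbbbbbba => abbbbbbbbba
  | bbbabbababbb => bbbabbbbb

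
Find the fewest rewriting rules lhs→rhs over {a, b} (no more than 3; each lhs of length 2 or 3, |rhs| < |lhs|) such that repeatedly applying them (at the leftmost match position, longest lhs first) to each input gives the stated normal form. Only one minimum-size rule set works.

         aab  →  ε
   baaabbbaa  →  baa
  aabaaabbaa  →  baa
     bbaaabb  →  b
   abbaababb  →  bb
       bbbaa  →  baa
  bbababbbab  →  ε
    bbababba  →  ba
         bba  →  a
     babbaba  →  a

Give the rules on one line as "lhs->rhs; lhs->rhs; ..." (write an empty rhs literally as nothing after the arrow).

  | aab => ab => ε
  | baaabbbaa => baabbbaa => babbbaa => bbbaa => baa
  | aabaaabbaa => abaaabbaa => aaabbaa => aabbaa => abbaa => baa
  | bbaaabb => aaabb => aabb => abb => b

aab->ab; ab->; bba->a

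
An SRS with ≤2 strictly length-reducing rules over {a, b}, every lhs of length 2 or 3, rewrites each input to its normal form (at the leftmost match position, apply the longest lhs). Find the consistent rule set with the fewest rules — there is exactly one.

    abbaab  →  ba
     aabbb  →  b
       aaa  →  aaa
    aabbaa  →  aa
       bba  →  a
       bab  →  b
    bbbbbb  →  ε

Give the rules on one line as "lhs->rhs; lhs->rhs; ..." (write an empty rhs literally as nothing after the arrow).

ab->; bb->

  | abbaab => baab => ba
  | aabbb => abb => b
  | aaa
  | aabbaa => abaa => aa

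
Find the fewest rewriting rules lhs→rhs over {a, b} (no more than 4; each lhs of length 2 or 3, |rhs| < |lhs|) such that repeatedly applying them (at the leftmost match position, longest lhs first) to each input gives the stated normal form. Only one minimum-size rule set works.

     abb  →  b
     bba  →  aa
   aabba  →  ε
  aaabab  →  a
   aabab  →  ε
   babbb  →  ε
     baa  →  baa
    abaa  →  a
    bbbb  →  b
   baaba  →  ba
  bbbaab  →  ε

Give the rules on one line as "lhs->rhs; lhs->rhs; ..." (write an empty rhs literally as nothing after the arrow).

  | abb => b
  | bba => aa
  | aabba => aba => ε
  | aaabab => aab => a

ab->; aba->; bb->a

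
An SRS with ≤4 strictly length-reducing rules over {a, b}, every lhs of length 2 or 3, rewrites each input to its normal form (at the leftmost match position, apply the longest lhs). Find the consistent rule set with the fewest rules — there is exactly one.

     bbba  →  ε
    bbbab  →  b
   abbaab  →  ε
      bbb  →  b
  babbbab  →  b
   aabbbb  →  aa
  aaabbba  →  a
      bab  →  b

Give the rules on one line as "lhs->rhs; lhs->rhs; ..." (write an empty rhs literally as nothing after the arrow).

aaa->b; ba->; bb->

  | bbba => ba => ε
  | bbbab => bab => b
  | abbaab => aaab => bb => ε
  | bbb => b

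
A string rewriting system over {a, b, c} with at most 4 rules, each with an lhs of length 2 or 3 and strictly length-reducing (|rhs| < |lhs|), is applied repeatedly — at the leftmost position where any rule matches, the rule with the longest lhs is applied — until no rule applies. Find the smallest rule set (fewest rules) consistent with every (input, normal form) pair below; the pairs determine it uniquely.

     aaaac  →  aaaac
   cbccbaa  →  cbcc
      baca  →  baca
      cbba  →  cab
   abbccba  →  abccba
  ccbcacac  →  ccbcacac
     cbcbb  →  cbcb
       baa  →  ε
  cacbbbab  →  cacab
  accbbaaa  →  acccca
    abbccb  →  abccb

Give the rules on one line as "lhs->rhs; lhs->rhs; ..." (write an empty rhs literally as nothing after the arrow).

  | aaaac
  | cbccbaa => cbcc
  | baca
  | cbba => cab

aba->cc; baa->; bb->b; bba->ab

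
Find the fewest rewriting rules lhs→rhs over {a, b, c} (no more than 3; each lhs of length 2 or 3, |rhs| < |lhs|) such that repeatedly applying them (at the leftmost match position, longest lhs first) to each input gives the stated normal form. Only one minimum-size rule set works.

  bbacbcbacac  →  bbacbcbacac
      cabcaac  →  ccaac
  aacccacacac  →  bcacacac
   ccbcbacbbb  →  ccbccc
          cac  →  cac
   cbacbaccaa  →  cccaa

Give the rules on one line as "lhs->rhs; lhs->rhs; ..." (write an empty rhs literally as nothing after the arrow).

  | bbacbcbacac
  | cabcaac => ccaac
  | aacccacacac => abbcacacac => bcacacac
  | ccbcbacbbb => ccbcbaccb => ccbcbbbb => ccbccbb => ccbccc

ab->; acc->bb; cbb->cc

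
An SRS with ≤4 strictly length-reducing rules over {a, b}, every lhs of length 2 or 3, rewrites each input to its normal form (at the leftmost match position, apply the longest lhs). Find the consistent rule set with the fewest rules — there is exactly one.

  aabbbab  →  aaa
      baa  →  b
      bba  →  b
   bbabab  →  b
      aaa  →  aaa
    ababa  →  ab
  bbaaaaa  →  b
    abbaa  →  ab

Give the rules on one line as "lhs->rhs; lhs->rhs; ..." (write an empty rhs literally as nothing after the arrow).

  | aabbbab => aabbab => aabab => aaab => aaa
  | baa => ba => b
  | bba => ba => b
  | bbabab => babab => bbab => bab => bb => b

aab->aa; ba->b; bb->b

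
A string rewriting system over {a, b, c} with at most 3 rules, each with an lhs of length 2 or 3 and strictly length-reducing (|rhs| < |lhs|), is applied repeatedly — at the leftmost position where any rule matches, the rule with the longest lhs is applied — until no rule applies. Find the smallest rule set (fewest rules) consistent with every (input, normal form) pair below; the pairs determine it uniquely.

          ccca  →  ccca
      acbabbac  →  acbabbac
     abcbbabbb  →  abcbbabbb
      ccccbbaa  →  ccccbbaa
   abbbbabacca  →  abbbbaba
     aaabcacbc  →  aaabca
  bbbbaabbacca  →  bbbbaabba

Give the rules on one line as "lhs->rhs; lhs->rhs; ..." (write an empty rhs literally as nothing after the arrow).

acc->; cbc->

  | ccca
  | acbabbac
  | abcbbabbb
  | ccccbbaa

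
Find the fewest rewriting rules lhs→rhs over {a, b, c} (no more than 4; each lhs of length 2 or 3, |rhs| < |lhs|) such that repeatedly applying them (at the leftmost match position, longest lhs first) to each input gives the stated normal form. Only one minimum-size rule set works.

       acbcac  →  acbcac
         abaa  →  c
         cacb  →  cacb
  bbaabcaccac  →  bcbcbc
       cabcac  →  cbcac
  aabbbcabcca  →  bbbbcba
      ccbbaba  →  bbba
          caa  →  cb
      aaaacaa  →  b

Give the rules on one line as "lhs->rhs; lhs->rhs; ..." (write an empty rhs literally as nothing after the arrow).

aa->b; ab->b; baa->c; cc->

  | acbcac
  | abaa => baa => c
  | cacb
  | bbaabcaccac => bcbcaccac => bcbcaac => bcbcbc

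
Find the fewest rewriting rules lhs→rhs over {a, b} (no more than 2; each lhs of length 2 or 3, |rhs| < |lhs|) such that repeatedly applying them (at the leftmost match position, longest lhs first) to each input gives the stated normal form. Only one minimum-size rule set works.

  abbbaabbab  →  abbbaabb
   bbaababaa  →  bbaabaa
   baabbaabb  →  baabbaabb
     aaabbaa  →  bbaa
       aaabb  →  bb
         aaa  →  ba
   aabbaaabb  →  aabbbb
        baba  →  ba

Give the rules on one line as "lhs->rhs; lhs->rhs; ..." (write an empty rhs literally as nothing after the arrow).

  | abbbaabbab => abbbaabb
  | bbaababaa => bbaabaa
  | baabbaabb
  | aaabbaa => babbaa => bbaa

aaa->ba; bab->b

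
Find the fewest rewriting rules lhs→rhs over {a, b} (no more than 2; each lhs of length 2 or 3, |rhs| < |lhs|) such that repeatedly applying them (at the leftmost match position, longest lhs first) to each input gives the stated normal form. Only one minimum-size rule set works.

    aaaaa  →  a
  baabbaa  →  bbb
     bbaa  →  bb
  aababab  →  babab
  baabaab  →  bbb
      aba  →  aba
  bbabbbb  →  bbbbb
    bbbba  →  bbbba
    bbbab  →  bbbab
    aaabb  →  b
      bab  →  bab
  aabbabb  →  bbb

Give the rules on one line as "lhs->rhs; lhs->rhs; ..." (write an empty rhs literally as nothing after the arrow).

  | aaaaa => aaa => a
  | baabbaa => bbbaa => bbb
  | bbaa => bb
  | aababab => babab

aa->; abb->b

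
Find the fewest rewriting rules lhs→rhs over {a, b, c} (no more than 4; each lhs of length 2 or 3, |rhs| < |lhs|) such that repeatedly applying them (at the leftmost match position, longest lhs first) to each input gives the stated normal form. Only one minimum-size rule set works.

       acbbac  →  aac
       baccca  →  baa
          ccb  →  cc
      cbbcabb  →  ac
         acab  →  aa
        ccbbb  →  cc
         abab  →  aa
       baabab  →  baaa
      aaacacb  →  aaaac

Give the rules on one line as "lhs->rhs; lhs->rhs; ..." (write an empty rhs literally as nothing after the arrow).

  | acbbac => acbac => acac => aac
  | baccca => bacca => baca => baa
  | ccb => cc
  | cbbcabb => cbcabb => ccabb => cabb => abb => ac

ab->a; abb->ac; ca->a; cb->c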